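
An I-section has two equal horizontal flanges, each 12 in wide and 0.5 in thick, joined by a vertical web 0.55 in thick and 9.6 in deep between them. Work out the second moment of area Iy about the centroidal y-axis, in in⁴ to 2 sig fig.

Iy ≈ 140 in⁴

Break the section into simple shapes (no overlaps), measuring from the bottom-left corner of the bounding box.
Bottom flange: 12 × 0.5, A = 6 in², x = 6 in, Ī = 72 in⁴.
Web: 0.55 × 9.6, A = 5.28 in², x = 6 in, Ī = 0.1331 in⁴.
Top flange: 12 × 0.5, A = 6 in², x = 6 in, Ī = 72 in⁴.
By symmetry the centroid is at mid-width, x̄ = 6 in.
All pieces are centred on the centroidal y-axis, so I = ΣĪ = 144.1 in⁴.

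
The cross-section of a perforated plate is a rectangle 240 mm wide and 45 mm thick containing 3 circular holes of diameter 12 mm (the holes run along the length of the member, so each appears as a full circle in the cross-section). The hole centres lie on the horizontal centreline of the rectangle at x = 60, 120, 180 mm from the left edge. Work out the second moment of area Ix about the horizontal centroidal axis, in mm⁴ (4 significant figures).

Split into non-overlapping primitives; take the origin at the lower-left of the bounding box.
Plate: 240 × 45, A = 10 800 mm², y = 22.5 mm, Ī = 1 822 500 mm⁴.
Hole 1 (subtracted): ⌀12, A = 113.097 mm², y = 22.5 mm, Ī = 1017.88 mm⁴.
Hole 2 (subtracted): ⌀12, A = 113.097 mm², y = 22.5 mm, Ī = 1017.88 mm⁴.
Hole 3 (subtracted): ⌀12, A = 113.097 mm², y = 22.5 mm, Ī = 1017.88 mm⁴.
By symmetry the centroid is at mid-height, ȳ = 22.5 mm.
All pieces are centred on the horizontal centroidal axis, so I = ΣĪ (holes subtracted) = 1 819 446 mm⁴.

Ix ≈ 1.819 × 10⁶ mm⁴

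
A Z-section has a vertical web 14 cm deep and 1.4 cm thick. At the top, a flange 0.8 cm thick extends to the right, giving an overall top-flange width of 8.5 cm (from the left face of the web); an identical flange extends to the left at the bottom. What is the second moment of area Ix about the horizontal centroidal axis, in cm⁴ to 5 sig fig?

Decompose the section into non-overlapping parts with the origin at the bottom-left of its bounding rectangle.
Web: 1.4 × 14, A = 19.6 cm², y = 7 cm, Ī = 320.1333 cm⁴.
Top flange (beyond web): 7.1 × 0.8, A = 5.68 cm², y = 13.6 cm, Ī = 0.3029333 cm⁴.
Bottom flange (beyond web): 7.1 × 0.8, A = 5.68 cm², y = 0.4 cm, Ī = 0.3029333 cm⁴.
Centroid: ȳ = ΣA·y / ΣA = 7 cm.
Transfer each piece to the horizontal centroidal axis using Ī + A·d² with d = y − 7:
  web: d = 0 cm → contributes +320.1333 cm⁴
  top flange (beyond web): d = 6.6 cm → contributes +247.7237 cm⁴
  bottom flange (beyond web): d = -6.6 cm → contributes +247.7237 cm⁴
Total I = 815.5808 cm⁴.

Ix ≈ 815.58 cm⁴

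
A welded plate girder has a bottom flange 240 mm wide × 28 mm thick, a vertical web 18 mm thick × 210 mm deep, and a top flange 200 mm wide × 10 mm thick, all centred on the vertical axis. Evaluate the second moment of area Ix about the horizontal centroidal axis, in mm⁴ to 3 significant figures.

Ix ≈ 1.07 × 10⁸ mm⁴

Break the section into simple shapes (no overlaps), measuring from the bottom-left corner of the bounding box.
Bottom plate: 240 × 28, A = 6 720 mm², y = 14 mm, Ī = 439 040 mm⁴.
Web plate: 18 × 210, A = 3 780 mm², y = 133 mm, Ī = 13 891 500 mm⁴.
Top plate: 200 × 10, A = 2 000 mm², y = 243 mm, Ī = 16 667 mm⁴.
Centroid: ȳ = ΣA·y / ΣA = 86.626 mm.
Transfer each piece to the horizontal centroidal axis using Ī + A·d² with d = y − 86.626:
  bottom plate: d = -72.626 mm → contributes +35 883 531 mm⁴
  web plate: d = 46.374 mm → contributes +22 020 711 mm⁴
  top plate: d = 156.37 mm → contributes +48 922 573 mm⁴
Total I = 106 826 814 mm⁴.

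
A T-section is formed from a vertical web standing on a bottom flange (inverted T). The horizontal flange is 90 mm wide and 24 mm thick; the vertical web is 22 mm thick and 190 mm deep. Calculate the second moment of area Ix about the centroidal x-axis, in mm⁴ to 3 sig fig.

Break the section into simple shapes (no overlaps), measuring from the bottom-left corner of the bounding box.
Flange: 90 × 24, A = 2 160 mm², y = 12 mm, Ī = 103 680 mm⁴.
Web: 22 × 190, A = 4 180 mm², y = 119 mm, Ī = 12 574 833 mm⁴.
Centroid: ȳ = ΣA·y / ΣA = 82.546 mm.
Transfer each piece to the centroidal x-axis using Ī + A·d² with d = y − 82.546:
  flange: d = -70.546 mm → contributes +10 853 355 mm⁴
  web: d = 36.454 mm → contributes +18 129 690 mm⁴
Total I = 28 983 045 mm⁴.

Ix ≈ 2.90 × 10⁷ mm⁴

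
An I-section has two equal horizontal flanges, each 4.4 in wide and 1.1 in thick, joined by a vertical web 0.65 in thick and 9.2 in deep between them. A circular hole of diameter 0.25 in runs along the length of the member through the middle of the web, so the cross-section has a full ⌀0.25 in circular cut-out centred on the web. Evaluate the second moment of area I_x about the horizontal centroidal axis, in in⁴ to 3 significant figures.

I_x ≈ 300 in⁴

Break the section into simple shapes (no overlaps), measuring from the bottom-left corner of the bounding box.
Bottom flange: 4.4 × 1.1, A = 4.84 in², y = 0.55 in, Ī = 0.48803 in⁴.
Web: 0.65 × 9.2, A = 5.98 in², y = 5.7 in, Ī = 42.179 in⁴.
Top flange: 4.4 × 1.1, A = 4.84 in², y = 10.85 in, Ī = 0.48803 in⁴.
Hole (subtracted): ⌀0.25, A = 0.049087 in², y = 5.7 in, Ī = 0.00019175 in⁴.
By symmetry the centroid is at mid-height, ȳ = 5.7 in.
Transfer each piece to the horizontal centroidal axis using Ī + A·d² with d = y − 5.7:
  bottom flange: d = -5.15 in → contributes +128.86 in⁴
  web: d = 0 in → contributes +42.179 in⁴
  top flange: d = 5.15 in → contributes +128.86 in⁴
  hole: d = 0 in → contributes −0.00019175 in⁴
Total I = 299.89 in⁴.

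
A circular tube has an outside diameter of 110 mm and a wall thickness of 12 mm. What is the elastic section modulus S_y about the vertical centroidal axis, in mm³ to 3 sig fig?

Treat the section as a set of non-overlapping primitives; coordinates are from the bounding-box lower-left.
Outer circle: ⌀110, A = 9503.3 mm², x = 55 mm, Ī = 7 186 884 mm⁴.
Bore (subtracted): ⌀86, A = 5808.8 mm², x = 55 mm, Ī = 2 685 120 mm⁴.
By symmetry the centroid is at mid-width, x̄ = 55 mm.
All pieces are centred on the vertical centroidal axis, so I = ΣĪ (holes subtracted) = 4 501 764 mm⁴.
Extreme fibre distance c = 55 mm; S = I/c = 81 850 mm³.

S_y ≈ 8.19 × 10⁴ mm³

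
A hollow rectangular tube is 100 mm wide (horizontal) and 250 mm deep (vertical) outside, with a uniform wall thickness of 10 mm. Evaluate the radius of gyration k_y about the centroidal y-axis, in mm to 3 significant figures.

Break the section into simple shapes (no overlaps), measuring from the bottom-left corner of the bounding box.
Outer rectangle: 100 × 250, A = 25 000 mm², x = 50 mm, Ī = 20 833 333 mm⁴.
Inner void (subtracted): 80 × 230, A = 18 400 mm², x = 50 mm, Ī = 9 813 333 mm⁴.
By symmetry the centroid is at mid-width, x̄ = 50 mm.
All pieces are centred on the centroidal y-axis, so I = ΣĪ (holes subtracted) = 11 020 000 mm⁴.
Radius of gyration: k = √(I/A) = √(11 020 000 / 6 600) = 40.862 mm.

k_y ≈ 40.9 mm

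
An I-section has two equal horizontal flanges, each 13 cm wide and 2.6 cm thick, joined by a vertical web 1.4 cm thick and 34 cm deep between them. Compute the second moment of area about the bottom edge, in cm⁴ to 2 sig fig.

Break the section into simple shapes (no overlaps), measuring from the bottom-left corner of the bounding box.
Bottom flange: 13 × 2.6, A = 33.8 cm², y = 1.3 cm, Ī = 19.04 cm⁴.
Web: 1.4 × 34, A = 47.6 cm², y = 19.6 cm, Ī = 4 585 cm⁴.
Top flange: 13 × 2.6, A = 33.8 cm², y = 37.9 cm, Ī = 19.04 cm⁴.
Transfer each piece to a horizontal axis along the bottom face using Ī + A·d² with d = y − 0:
  bottom flange: d = 1.3 cm → contributes +76.16 cm⁴
  web: d = 19.6 cm → contributes +22 871 cm⁴
  top flange: d = 37.9 cm → contributes +48 570 cm⁴
Total I = 71 517 cm⁴.

I_base ≈ 7.2 × 10⁴ cm⁴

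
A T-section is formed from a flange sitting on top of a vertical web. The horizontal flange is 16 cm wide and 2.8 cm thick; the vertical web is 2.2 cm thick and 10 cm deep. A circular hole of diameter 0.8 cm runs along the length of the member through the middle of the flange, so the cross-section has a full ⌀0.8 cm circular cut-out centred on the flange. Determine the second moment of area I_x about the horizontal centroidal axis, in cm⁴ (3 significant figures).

Decompose the section into non-overlapping parts with the origin at the bottom-left of its bounding rectangle.
Flange: 16 × 2.8, A = 44.8 cm², y = 11.4 cm, Ī = 29.269 cm⁴.
Web: 2.2 × 10, A = 22 cm², y = 5 cm, Ī = 183.33 cm⁴.
Hole (subtracted): ⌀0.8, A = 0.50265 cm², y = 11.4 cm, Ī = 0.020106 cm⁴.
Centroid: ȳ = ΣA·y / ΣA = 9.2762 cm.
Transfer each piece to the horizontal centroidal axis using Ī + A·d² with d = y − 9.2762:
  flange: d = 2.1238 cm → contributes +231.33 cm⁴
  web: d = -4.2762 cm → contributes +585.63 cm⁴
  hole: d = 2.1238 cm → contributes −2.2873 cm⁴
Total I = 814.68 cm⁴.

I_x ≈ 815 cm⁴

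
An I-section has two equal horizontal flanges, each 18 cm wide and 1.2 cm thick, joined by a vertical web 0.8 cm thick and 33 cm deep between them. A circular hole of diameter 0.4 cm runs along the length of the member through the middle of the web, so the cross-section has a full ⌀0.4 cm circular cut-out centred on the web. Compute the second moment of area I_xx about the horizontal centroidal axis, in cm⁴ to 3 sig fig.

I_xx ≈ 1.50 × 10⁴ cm⁴

Treat the section as a set of non-overlapping primitives; coordinates are from the bounding-box lower-left.
Bottom flange: 18 × 1.2, A = 21.6 cm², y = 0.6 cm, Ī = 2.592 cm⁴.
Web: 0.8 × 33, A = 26.4 cm², y = 17.7 cm, Ī = 2395.8 cm⁴.
Top flange: 18 × 1.2, A = 21.6 cm², y = 34.8 cm, Ī = 2.592 cm⁴.
Hole (subtracted): ⌀0.4, A = 0.12566 cm², y = 17.7 cm, Ī = 0.0012566 cm⁴.
By symmetry the centroid is at mid-height, ȳ = 17.7 cm.
Transfer each piece to the horizontal centroidal axis using Ī + A·d² with d = y − 17.7:
  bottom flange: d = -17.1 cm → contributes +6318.6 cm⁴
  web: d = 0 cm → contributes +2395.8 cm⁴
  top flange: d = 17.1 cm → contributes +6318.6 cm⁴
  hole: d = 0 cm → contributes −0.0012566 cm⁴
Total I = 15 033 cm⁴.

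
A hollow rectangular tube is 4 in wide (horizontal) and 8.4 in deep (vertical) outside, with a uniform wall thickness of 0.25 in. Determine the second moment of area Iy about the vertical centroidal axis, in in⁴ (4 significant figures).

Iy ≈ 16.57 in⁴

Break the section into simple shapes (no overlaps), measuring from the bottom-left corner of the bounding box.
Outer rectangle: 4 × 8.4, A = 33.6 in², x = 2 in, Ī = 44.8 in⁴.
Inner void (subtracted): 3.5 × 7.9, A = 27.65 in², x = 2 in, Ī = 28.226 in⁴.
By symmetry the centroid is at mid-width, x̄ = 2 in.
All pieces are centred on the vertical centroidal axis, so I = ΣĪ (holes subtracted) = 16.574 in⁴.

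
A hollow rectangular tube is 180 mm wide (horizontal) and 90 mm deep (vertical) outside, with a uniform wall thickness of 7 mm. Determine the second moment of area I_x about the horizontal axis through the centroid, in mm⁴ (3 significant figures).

I_x ≈ 4.86 × 10⁶ mm⁴

Split into non-overlapping primitives; take the origin at the lower-left of the bounding box.
Outer rectangle: 180 × 90, A = 16 200 mm², y = 45 mm, Ī = 10 935 000 mm⁴.
Inner void (subtracted): 166 × 76, A = 12 616 mm², y = 45 mm, Ī = 6 072 501 mm⁴.
By symmetry the centroid is at mid-height, ȳ = 45 mm.
All pieces are centred on the horizontal axis through the centroid, so I = ΣĪ (holes subtracted) = 4 862 499 mm⁴.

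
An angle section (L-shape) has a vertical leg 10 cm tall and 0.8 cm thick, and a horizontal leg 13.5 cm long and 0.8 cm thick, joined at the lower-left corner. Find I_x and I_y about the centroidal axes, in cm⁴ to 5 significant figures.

Decompose the section into non-overlapping parts with the origin at the bottom-left of its bounding rectangle.
Vertical leg: 0.8 × 10, A = 8 cm², y = 5 cm, Ī = 66.66667 cm⁴.
Horizontal leg (remainder): 12.7 × 0.8, A = 10.16 cm², y = 0.4 cm, Ī = 0.5418667 cm⁴.
Centroid: ȳ = ΣA·y / ΣA = 2.426432 cm.
Transfer each piece to the centroidal x-axis using Ī + A·d² with d = y − 2.426432:
  vertical leg: d = 2.573568 cm → contributes +119.6527 cm⁴
  horizontal leg (remainder): d = -2.026432 cm → contributes +42.26315 cm⁴
Total I = 161.9158 cm⁴.
For the y-axis: x̄ = 4.176432 cm.
Repeating about the centroidal y-axis gives I_y = 340.9128 cm⁴.

I_x ≈ 161.92 cm⁴, I_y ≈ 340.91 cm⁴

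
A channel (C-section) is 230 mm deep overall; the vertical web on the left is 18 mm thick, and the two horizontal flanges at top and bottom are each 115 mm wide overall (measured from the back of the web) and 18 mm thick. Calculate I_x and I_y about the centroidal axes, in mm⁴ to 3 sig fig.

I_x ≈ 5.76 × 10⁷ mm⁴, I_y ≈ 9.11 × 10⁶ mm⁴

Split into non-overlapping primitives; take the origin at the lower-left of the bounding box.
Web: 18 × 230, A = 4 140 mm², y = 115 mm, Ī = 18 250 500 mm⁴.
Top flange (beyond web): 97 × 18, A = 1 746 mm², y = 221 mm, Ī = 47 142 mm⁴.
Bottom flange (beyond web): 97 × 18, A = 1 746 mm², y = 9 mm, Ī = 47 142 mm⁴.
By symmetry the centroid is at mid-height, ȳ = 115 mm.
Transfer each piece to the centroidal x-axis using Ī + A·d² with d = y − 115:
  web: d = 0 mm → contributes +18 250 500 mm⁴
  top flange (beyond web): d = 106 mm → contributes +19 665 198 mm⁴
  bottom flange (beyond web): d = -106 mm → contributes +19 665 198 mm⁴
Total I = 57 580 896 mm⁴.
For the y-axis: x̄ = 35.309 mm.
Repeating about the centroidal y-axis gives I_y = 9 112 647 mm⁴.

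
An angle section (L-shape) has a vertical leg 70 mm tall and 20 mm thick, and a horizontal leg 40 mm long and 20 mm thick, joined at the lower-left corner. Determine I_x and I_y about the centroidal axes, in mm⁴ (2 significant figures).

Break the section into simple shapes (no overlaps), measuring from the bottom-left corner of the bounding box.
Vertical leg: 20 × 70, A = 1 400 mm², y = 35 mm, Ī = 571 667 mm⁴.
Horizontal leg (remainder): 20 × 20, A = 400 mm², y = 10 mm, Ī = 13 333 mm⁴.
Centroid: ȳ = ΣA·y / ΣA = 29.44 mm.
Transfer each piece to the centroidal x-axis using Ī + A·d² with d = y − 29.44:
  vertical leg: d = 5.556 mm → contributes +614 877 mm⁴
  horizontal leg (remainder): d = -19.44 mm → contributes +164 568 mm⁴
Total I = 779 444 mm⁴.
For the y-axis: x̄ = 14.44 mm.
Repeating about the centroidal y-axis gives I_y = 184 444 mm⁴.

I_x ≈ 7.8 × 10⁵ mm⁴, I_y ≈ 1.8 × 10⁵ mm⁴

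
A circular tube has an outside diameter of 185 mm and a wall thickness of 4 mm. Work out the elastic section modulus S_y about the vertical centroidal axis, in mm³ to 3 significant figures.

Decompose the section into non-overlapping parts with the origin at the bottom-left of its bounding rectangle.
Outer circle: ⌀185, A = 26 880 mm², x = 92.5 mm, Ī = 57 498 539 mm⁴.
Bore (subtracted): ⌀177, A = 24 606 mm², x = 92.5 mm, Ī = 48 179 575 mm⁴.
By symmetry the centroid is at mid-width, x̄ = 92.5 mm.
All pieces are centred on the vertical centroidal axis, so I = ΣĪ (holes subtracted) = 9 318 964 mm⁴.
Extreme fibre distance c = 92.5 mm; S = I/c = 100 746 mm³.

S_y ≈ 1.01 × 10⁵ mm³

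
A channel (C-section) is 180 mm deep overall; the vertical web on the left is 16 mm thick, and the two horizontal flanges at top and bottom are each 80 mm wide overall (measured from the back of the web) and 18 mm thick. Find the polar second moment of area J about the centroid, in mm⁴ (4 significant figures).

Split into non-overlapping primitives; take the origin at the lower-left of the bounding box.
Web: 16 × 180, A = 2 880 mm², y = 90 mm, Ī = 7 776 000 mm⁴.
Top flange (beyond web): 64 × 18, A = 1 152 mm², y = 171 mm, Ī = 31 104 mm⁴.
Bottom flange (beyond web): 64 × 18, A = 1 152 mm², y = 9 mm, Ī = 31 104 mm⁴.
By symmetry the centroid is at mid-height, ȳ = 90 mm.
Transfer each piece to the centroidal x-axis using Ī + A·d² with d = y − 90:
  web: d = 0 mm → contributes +7 776 000 mm⁴
  top flange (beyond web): d = 81 mm → contributes +7 589 376 mm⁴
  bottom flange (beyond web): d = -81 mm → contributes +7 589 376 mm⁴
Total I = 22 954 752 mm⁴.
For the y-axis: x̄ = 25.7778 mm.
Repeating about the centroidal y-axis gives I_y = 2 895 872 mm⁴.
Polar second moment: J = I_x + I_y = 25 850 624 mm⁴.

J ≈ 2.585 × 10⁷ mm⁴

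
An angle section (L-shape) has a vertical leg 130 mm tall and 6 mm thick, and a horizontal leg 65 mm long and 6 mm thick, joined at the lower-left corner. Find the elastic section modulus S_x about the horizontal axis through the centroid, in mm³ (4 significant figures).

Split into non-overlapping primitives; take the origin at the lower-left of the bounding box.
Vertical leg: 6 × 130, A = 780 mm², y = 65 mm, Ī = 1 098 500 mm⁴.
Horizontal leg (remainder): 59 × 6, A = 354 mm², y = 3 mm, Ī = 1 062 mm⁴.
Centroid: ȳ = ΣA·y / ΣA = 45.6455 mm.
Transfer each piece to the horizontal axis through the centroid using Ī + A·d² with d = y − 45.6455:
  vertical leg: d = 19.3545 mm → contributes +1 390 685 mm⁴
  horizontal leg (remainder): d = -42.6455 mm → contributes +644 860 mm⁴
Total I = 2 035 545 mm⁴.
Extreme fibre distance c = 84.3545 mm; S = I/c = 24130.8 mm³.

S_x ≈ 2.413 × 10⁴ mm³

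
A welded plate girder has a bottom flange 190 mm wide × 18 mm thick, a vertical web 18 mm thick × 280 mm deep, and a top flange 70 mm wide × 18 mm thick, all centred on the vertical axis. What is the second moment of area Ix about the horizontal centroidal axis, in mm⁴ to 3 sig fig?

Break the section into simple shapes (no overlaps), measuring from the bottom-left corner of the bounding box.
Bottom plate: 190 × 18, A = 3 420 mm², y = 9 mm, Ī = 92 340 mm⁴.
Web plate: 18 × 280, A = 5 040 mm², y = 158 mm, Ī = 32 928 000 mm⁴.
Top plate: 70 × 18, A = 1 260 mm², y = 307 mm, Ī = 34 020 mm⁴.
Centroid: ȳ = ΣA·y / ΣA = 124.89 mm.
Transfer each piece to the horizontal centroidal axis using Ī + A·d² with d = y − 124.89:
  bottom plate: d = -115.89 mm → contributes +46 023 742 mm⁴
  web plate: d = 33.111 mm → contributes +38 453 582 mm⁴
  top plate: d = 182.11 mm → contributes +41 821 236 mm⁴
Total I = 126 298 560 mm⁴.

Ix ≈ 1.26 × 10⁸ mm⁴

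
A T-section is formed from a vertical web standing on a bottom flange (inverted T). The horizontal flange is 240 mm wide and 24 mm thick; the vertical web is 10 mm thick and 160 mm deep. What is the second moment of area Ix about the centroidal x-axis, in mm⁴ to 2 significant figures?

Treat the section as a set of non-overlapping primitives; coordinates are from the bounding-box lower-left.
Flange: 240 × 24, A = 5 760 mm², y = 12 mm, Ī = 276 480 mm⁴.
Web: 10 × 160, A = 1 600 mm², y = 104 mm, Ī = 3 413 333 mm⁴.
Centroid: ȳ = ΣA·y / ΣA = 32 mm.
Transfer each piece to the centroidal x-axis using Ī + A·d² with d = y − 32:
  flange: d = -20 mm → contributes +2 580 480 mm⁴
  web: d = 72 mm → contributes +11 707 733 mm⁴
Total I = 14 288 213 mm⁴.

Ix ≈ 1.4 × 10⁷ mm⁴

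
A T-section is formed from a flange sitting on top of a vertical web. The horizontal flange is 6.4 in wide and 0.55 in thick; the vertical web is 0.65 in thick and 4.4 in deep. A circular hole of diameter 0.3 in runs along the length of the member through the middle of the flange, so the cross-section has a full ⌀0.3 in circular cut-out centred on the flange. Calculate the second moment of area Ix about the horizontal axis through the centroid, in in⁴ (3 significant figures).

Ix ≈ 14.3 in⁴

Treat the section as a set of non-overlapping primitives; coordinates are from the bounding-box lower-left.
Flange: 6.4 × 0.55, A = 3.52 in², y = 4.675 in, Ī = 0.088733 in⁴.
Web: 0.65 × 4.4, A = 2.86 in², y = 2.2 in, Ī = 4.6141 in⁴.
Hole (subtracted): ⌀0.3, A = 0.070686 in², y = 4.675 in, Ī = 0.00039761 in⁴.
Centroid: ȳ = ΣA·y / ΣA = 3.5531 in.
Transfer each piece to the horizontal axis through the centroid using Ī + A·d² with d = y − 3.5531:
  flange: d = 1.1219 in → contributes +4.5193 in⁴
  web: d = -1.3531 in → contributes +9.8504 in⁴
  hole: d = 1.1219 in → contributes −0.089369 in⁴
Total I = 14.28 in⁴.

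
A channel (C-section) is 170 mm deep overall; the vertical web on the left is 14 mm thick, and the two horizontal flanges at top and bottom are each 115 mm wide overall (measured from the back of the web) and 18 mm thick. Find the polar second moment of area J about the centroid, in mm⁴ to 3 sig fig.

Break the section into simple shapes (no overlaps), measuring from the bottom-left corner of the bounding box.
Web: 14 × 170, A = 2 380 mm², y = 85 mm, Ī = 5 731 833 mm⁴.
Top flange (beyond web): 101 × 18, A = 1 818 mm², y = 161 mm, Ī = 49 086 mm⁴.
Bottom flange (beyond web): 101 × 18, A = 1 818 mm², y = 9 mm, Ī = 49 086 mm⁴.
By symmetry the centroid is at mid-height, ȳ = 85 mm.
Transfer each piece to the centroidal x-axis using Ī + A·d² with d = y − 85:
  web: d = 0 mm → contributes +5 731 833 mm⁴
  top flange (beyond web): d = 76 mm → contributes +10 549 854 mm⁴
  bottom flange (beyond web): d = -76 mm → contributes +10 549 854 mm⁴
Total I = 26 831 541 mm⁴.
For the y-axis: x̄ = 41.752 mm.
Repeating about the centroidal y-axis gives I_y = 7 885 632 mm⁴.
Polar second moment: J = I_x + I_y = 34 717 174 mm⁴.

J ≈ 3.47 × 10⁷ mm⁴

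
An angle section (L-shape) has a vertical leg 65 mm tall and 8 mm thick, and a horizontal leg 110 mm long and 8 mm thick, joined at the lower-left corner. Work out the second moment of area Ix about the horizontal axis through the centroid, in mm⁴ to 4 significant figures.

Ix ≈ 4.454 × 10⁵ mm⁴

Treat the section as a set of non-overlapping primitives; coordinates are from the bounding-box lower-left.
Vertical leg: 8 × 65, A = 520 mm², y = 32.5 mm, Ī = 183 083 mm⁴.
Horizontal leg (remainder): 102 × 8, A = 816 mm², y = 4 mm, Ī = 4 352 mm⁴.
Centroid: ȳ = ΣA·y / ΣA = 15.0928 mm.
Transfer each piece to the horizontal axis through the centroid using Ī + A·d² with d = y − 15.0928:
  vertical leg: d = 17.4072 mm → contributes +340 649 mm⁴
  horizontal leg (remainder): d = -11.0928 mm → contributes +104 761 mm⁴
Total I = 445 410 mm⁴.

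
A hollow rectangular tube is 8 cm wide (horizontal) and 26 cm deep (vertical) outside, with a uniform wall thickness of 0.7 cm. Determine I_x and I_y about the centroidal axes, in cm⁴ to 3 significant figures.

Split into non-overlapping primitives; take the origin at the lower-left of the bounding box.
Outer rectangle: 8 × 26, A = 208 cm², y = 13 cm, Ī = 11 717 cm⁴.
Inner void (subtracted): 6.6 × 24.6, A = 162.36 cm², y = 13 cm, Ī = 8187.8 cm⁴.
By symmetry the centroid is at mid-height, ȳ = 13 cm.
All pieces are centred on the centroidal x-axis, so I = ΣĪ (holes subtracted) = 3529.5 cm⁴.
Repeating about the centroidal y-axis gives I_y = 519.97 cm⁴.

I_x ≈ 3530 cm⁴, I_y ≈ 520 cm⁴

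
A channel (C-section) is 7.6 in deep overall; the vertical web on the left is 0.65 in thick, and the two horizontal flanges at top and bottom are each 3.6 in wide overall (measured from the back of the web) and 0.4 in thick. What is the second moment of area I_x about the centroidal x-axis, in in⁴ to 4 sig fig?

Treat the section as a set of non-overlapping primitives; coordinates are from the bounding-box lower-left.
Web: 0.65 × 7.6, A = 4.94 in², y = 3.8 in, Ī = 23.7779 in⁴.
Top flange (beyond web): 2.95 × 0.4, A = 1.18 in², y = 7.4 in, Ī = 0.0157333 in⁴.
Bottom flange (beyond web): 2.95 × 0.4, A = 1.18 in², y = 0.2 in, Ī = 0.0157333 in⁴.
By symmetry the centroid is at mid-height, ȳ = 3.8 in.
Transfer each piece to the centroidal x-axis using Ī + A·d² with d = y − 3.8:
  web: d = 0 in → contributes +23.7779 in⁴
  top flange (beyond web): d = 3.6 in → contributes +15.3085 in⁴
  bottom flange (beyond web): d = -3.6 in → contributes +15.3085 in⁴
Total I = 54.3949 in⁴.

I_x ≈ 54.39 in⁴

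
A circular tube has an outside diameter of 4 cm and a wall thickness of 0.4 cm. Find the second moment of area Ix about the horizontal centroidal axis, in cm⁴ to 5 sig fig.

Ix ≈ 7.4192 cm⁴

Decompose the section into non-overlapping parts with the origin at the bottom-left of its bounding rectangle.
Outer circle: ⌀4, A = 12.56637 cm², y = 2 cm, Ī = 12.56637 cm⁴.
Bore (subtracted): ⌀3.2, A = 8.042477 cm², y = 2 cm, Ī = 5.147185 cm⁴.
By symmetry the centroid is at mid-height, ȳ = 2 cm.
All pieces are centred on the horizontal centroidal axis, so I = ΣĪ (holes subtracted) = 7.419185 cm⁴.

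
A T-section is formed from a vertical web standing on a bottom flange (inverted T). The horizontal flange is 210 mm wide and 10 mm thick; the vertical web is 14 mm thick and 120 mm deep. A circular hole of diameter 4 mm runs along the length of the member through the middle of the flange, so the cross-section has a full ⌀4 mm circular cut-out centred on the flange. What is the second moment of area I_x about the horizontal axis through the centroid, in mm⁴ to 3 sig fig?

Break the section into simple shapes (no overlaps), measuring from the bottom-left corner of the bounding box.
Flange: 210 × 10, A = 2 100 mm², y = 5 mm, Ī = 17 500 mm⁴.
Web: 14 × 120, A = 1 680 mm², y = 70 mm, Ī = 2 016 000 mm⁴.
Hole (subtracted): ⌀4, A = 12.566 mm², y = 5 mm, Ī = 12.566 mm⁴.
Centroid: ȳ = ΣA·y / ΣA = 33.985 mm.
Transfer each piece to the horizontal axis through the centroid using Ī + A·d² with d = y − 33.985:
  flange: d = -28.985 mm → contributes +1 781 804 mm⁴
  web: d = 36.015 mm → contributes +4 195 065 mm⁴
  hole: d = -28.985 mm → contributes −10 570 mm⁴
Total I = 5 966 298 mm⁴.

I_x ≈ 5.97 × 10⁶ mm⁴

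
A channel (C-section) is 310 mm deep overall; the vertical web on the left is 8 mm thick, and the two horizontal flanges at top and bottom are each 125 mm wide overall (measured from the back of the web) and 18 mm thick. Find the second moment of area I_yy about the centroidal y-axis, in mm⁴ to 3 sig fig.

I_yy ≈ 1.09 × 10⁷ mm⁴

Treat the section as a set of non-overlapping primitives; coordinates are from the bounding-box lower-left.
Web: 8 × 310, A = 2 480 mm², x = 4 mm, Ī = 13 227 mm⁴.
Top flange (beyond web): 117 × 18, A = 2 106 mm², x = 66.5 mm, Ī = 2 402 420 mm⁴.
Bottom flange (beyond web): 117 × 18, A = 2 106 mm², x = 66.5 mm, Ī = 2 402 420 mm⁴.
Centroid: x̄ = ΣA·x / ΣA = 43.338 mm.
Transfer each piece to the centroidal y-axis using Ī + A·d² with d = x − 43.338:
  web: d = -39.338 mm → contributes +3 850 976 mm⁴
  top flange (beyond web): d = 23.162 mm → contributes +3 532 241 mm⁴
  bottom flange (beyond web): d = 23.162 mm → contributes +3 532 241 mm⁴
Total I = 10 915 458 mm⁴.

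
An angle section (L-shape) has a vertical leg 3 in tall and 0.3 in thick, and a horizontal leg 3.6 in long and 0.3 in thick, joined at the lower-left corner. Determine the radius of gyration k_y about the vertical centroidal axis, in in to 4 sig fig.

k_y ≈ 1.135 in

Split into non-overlapping primitives; take the origin at the lower-left of the bounding box.
Vertical leg: 0.3 × 3, A = 0.9 in², x = 0.15 in, Ī = 0.00675 in⁴.
Horizontal leg (remainder): 3.3 × 0.3, A = 0.99 in², x = 1.95 in, Ī = 0.898425 in⁴.
Centroid: x̄ = ΣA·x / ΣA = 1.09286 in.
Transfer each piece to the vertical centroidal axis using Ī + A·d² with d = x − 1.09286:
  vertical leg: d = -0.942857 in → contributes +0.806832 in⁴
  horizontal leg (remainder): d = 0.857143 in → contributes +1.62577 in⁴
Total I = 2.4326 in⁴.
Radius of gyration: k = √(I/A) = √(2.4326 / 1.89) = 1.1345 in.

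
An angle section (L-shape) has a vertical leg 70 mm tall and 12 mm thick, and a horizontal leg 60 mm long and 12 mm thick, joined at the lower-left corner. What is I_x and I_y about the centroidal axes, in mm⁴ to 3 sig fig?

I_x ≈ 6.37 × 10⁵ mm⁴, I_y ≈ 4.28 × 10⁵ mm⁴

Decompose the section into non-overlapping parts with the origin at the bottom-left of its bounding rectangle.
Vertical leg: 12 × 70, A = 840 mm², y = 35 mm, Ī = 343 000 mm⁴.
Horizontal leg (remainder): 48 × 12, A = 576 mm², y = 6 mm, Ī = 6 912 mm⁴.
Centroid: ȳ = ΣA·y / ΣA = 23.203 mm.
Transfer each piece to the centroidal x-axis using Ī + A·d² with d = y − 23.203:
  vertical leg: d = 11.797 mm → contributes +459 894 mm⁴
  horizontal leg (remainder): d = -17.203 mm → contributes +177 383 mm⁴
Total I = 637 277 mm⁴.
For the y-axis: x̄ = 18.203 mm.
Repeating about the centroidal y-axis gives I_y = 428 197 mm⁴.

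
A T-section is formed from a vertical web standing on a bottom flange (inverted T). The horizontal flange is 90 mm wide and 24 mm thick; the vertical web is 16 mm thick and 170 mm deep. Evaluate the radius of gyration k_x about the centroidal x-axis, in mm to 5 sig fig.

k_x ≈ 60.703 mm

Decompose the section into non-overlapping parts with the origin at the bottom-left of its bounding rectangle.
Flange: 90 × 24, A = 2 160 mm², y = 12 mm, Ī = 103 680 mm⁴.
Web: 16 × 170, A = 2 720 mm², y = 109 mm, Ī = 6 550 667 mm⁴.
Centroid: ȳ = ΣA·y / ΣA = 66.06557 mm.
Transfer each piece to the centroidal x-axis using Ī + A·d² with d = y − 66.06557:
  flange: d = -54.06557 mm → contributes +6 417 546 mm⁴
  web: d = 42.93443 mm → contributes +11 564 619 mm⁴
Total I = 17 982 166 mm⁴.
Radius of gyration: k = √(I/A) = √(17 982 166 / 4 880) = 60.70313 mm.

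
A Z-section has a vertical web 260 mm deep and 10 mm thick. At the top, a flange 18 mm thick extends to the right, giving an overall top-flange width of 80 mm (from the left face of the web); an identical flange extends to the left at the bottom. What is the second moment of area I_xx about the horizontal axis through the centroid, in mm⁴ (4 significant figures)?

Split into non-overlapping primitives; take the origin at the lower-left of the bounding box.
Web: 10 × 260, A = 2 600 mm², y = 130 mm, Ī = 14 646 667 mm⁴.
Top flange (beyond web): 70 × 18, A = 1 260 mm², y = 251 mm, Ī = 34 020 mm⁴.
Bottom flange (beyond web): 70 × 18, A = 1 260 mm², y = 9 mm, Ī = 34 020 mm⁴.
Centroid: ȳ = ΣA·y / ΣA = 130 mm.
Transfer each piece to the horizontal axis through the centroid using Ī + A·d² with d = y − 130:
  web: d = 0 mm → contributes +14 646 667 mm⁴
  top flange (beyond web): d = 121 mm → contributes +18 481 680 mm⁴
  bottom flange (beyond web): d = -121 mm → contributes +18 481 680 mm⁴
Total I = 51 610 027 mm⁴.

I_xx ≈ 5.161 × 10⁷ mm⁴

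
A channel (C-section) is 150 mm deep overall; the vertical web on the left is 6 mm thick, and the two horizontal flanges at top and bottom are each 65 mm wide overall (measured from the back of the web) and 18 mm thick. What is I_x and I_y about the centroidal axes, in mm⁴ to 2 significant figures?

Decompose the section into non-overlapping parts with the origin at the bottom-left of its bounding rectangle.
Web: 6 × 150, A = 900 mm², y = 75 mm, Ī = 1 687 500 mm⁴.
Top flange (beyond web): 59 × 18, A = 1 062 mm², y = 141 mm, Ī = 28 674 mm⁴.
Bottom flange (beyond web): 59 × 18, A = 1 062 mm², y = 9 mm, Ī = 28 674 mm⁴.
By symmetry the centroid is at mid-height, ȳ = 75 mm.
Transfer each piece to the centroidal x-axis using Ī + A·d² with d = y − 75:
  web: d = 0 mm → contributes +1 687 500 mm⁴
  top flange (beyond web): d = 66 mm → contributes +4 654 746 mm⁴
  bottom flange (beyond web): d = -66 mm → contributes +4 654 746 mm⁴
Total I = 10 996 992 mm⁴.
For the y-axis: x̄ = 25.83 mm.
Repeating about the centroidal y-axis gives I_y = 1 286 538 mm⁴.

I_x ≈ 1.1 × 10⁷ mm⁴, I_y ≈ 1.3 × 10⁶ mm⁴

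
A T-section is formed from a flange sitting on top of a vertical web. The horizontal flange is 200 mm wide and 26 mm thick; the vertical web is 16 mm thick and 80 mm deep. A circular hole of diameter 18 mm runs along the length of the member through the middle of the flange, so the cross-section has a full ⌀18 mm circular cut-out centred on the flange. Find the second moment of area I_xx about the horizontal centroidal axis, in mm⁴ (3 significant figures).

I_xx ≈ 3.83 × 10⁶ mm⁴

Decompose the section into non-overlapping parts with the origin at the bottom-left of its bounding rectangle.
Flange: 200 × 26, A = 5 200 mm², y = 93 mm, Ī = 292 933 mm⁴.
Web: 16 × 80, A = 1 280 mm², y = 40 mm, Ī = 682 667 mm⁴.
Hole (subtracted): ⌀18, A = 254.47 mm², y = 93 mm, Ī = 5 153 mm⁴.
Centroid: ȳ = ΣA·y / ΣA = 82.103 mm.
Transfer each piece to the horizontal centroidal axis using Ī + A·d² with d = y − 82.103:
  flange: d = 10.897 mm → contributes +910 412 mm⁴
  web: d = -42.103 mm → contributes +2 951 668 mm⁴
  hole: d = 10.897 mm → contributes −35 370 mm⁴
Total I = 3 826 710 mm⁴.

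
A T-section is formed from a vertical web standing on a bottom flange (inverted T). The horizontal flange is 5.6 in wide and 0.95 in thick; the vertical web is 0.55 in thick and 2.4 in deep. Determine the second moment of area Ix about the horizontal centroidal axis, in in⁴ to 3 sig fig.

Treat the section as a set of non-overlapping primitives; coordinates are from the bounding-box lower-left.
Flange: 5.6 × 0.95, A = 5.32 in², y = 0.475 in, Ī = 0.40011 in⁴.
Web: 0.55 × 2.4, A = 1.32 in², y = 2.15 in, Ī = 0.6336 in⁴.
Centroid: ȳ = ΣA·y / ΣA = 0.80798 in.
Transfer each piece to the horizontal centroidal axis using Ī + A·d² with d = y − 0.80798:
  flange: d = -0.33298 in → contributes +0.98997 in⁴
  web: d = 1.342 in → contributes +3.0109 in⁴
Total I = 4.0009 in⁴.

Ix ≈ 4.00 in⁴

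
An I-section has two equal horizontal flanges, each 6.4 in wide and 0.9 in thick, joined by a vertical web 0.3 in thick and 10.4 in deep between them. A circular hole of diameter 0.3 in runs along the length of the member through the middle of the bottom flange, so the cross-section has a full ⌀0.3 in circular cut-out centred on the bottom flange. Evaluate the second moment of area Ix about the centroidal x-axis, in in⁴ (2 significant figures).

Break the section into simple shapes (no overlaps), measuring from the bottom-left corner of the bounding box.
Bottom flange: 6.4 × 0.9, A = 5.76 in², y = 0.45 in, Ī = 0.3888 in⁴.
Web: 0.3 × 10.4, A = 3.12 in², y = 6.1 in, Ī = 28.12 in⁴.
Top flange: 6.4 × 0.9, A = 5.76 in², y = 11.75 in, Ī = 0.3888 in⁴.
Hole (subtracted): ⌀0.3, A = 0.07069 in², y = 0.45 in, Ī = 0.0003976 in⁴.
Centroid: ȳ = ΣA·y / ΣA = 6.127 in.
Transfer each piece to the centroidal x-axis using Ī + A·d² with d = y − 6.127:
  bottom flange: d = -5.677 in → contributes +186.1 in⁴
  web: d = -0.02741 in → contributes +28.12 in⁴
  top flange: d = 5.623 in → contributes +182.5 in⁴
  hole: d = -5.677 in → contributes −2.279 in⁴
Total I = 394.4 in⁴.

Ix ≈ 390 in⁴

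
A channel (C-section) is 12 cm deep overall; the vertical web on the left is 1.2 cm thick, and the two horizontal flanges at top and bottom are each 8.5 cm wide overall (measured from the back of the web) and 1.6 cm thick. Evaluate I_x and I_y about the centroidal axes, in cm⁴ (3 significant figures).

Split into non-overlapping primitives; take the origin at the lower-left of the bounding box.
Web: 1.2 × 12, A = 14.4 cm², y = 6 cm, Ī = 172.8 cm⁴.
Top flange (beyond web): 7.3 × 1.6, A = 11.68 cm², y = 11.2 cm, Ī = 2.4917 cm⁴.
Bottom flange (beyond web): 7.3 × 1.6, A = 11.68 cm², y = 0.8 cm, Ī = 2.4917 cm⁴.
By symmetry the centroid is at mid-height, ȳ = 6 cm.
Transfer each piece to the centroidal x-axis using Ī + A·d² with d = y − 6:
  web: d = 0 cm → contributes +172.8 cm⁴
  top flange (beyond web): d = 5.2 cm → contributes +318.32 cm⁴
  bottom flange (beyond web): d = -5.2 cm → contributes +318.32 cm⁴
Total I = 809.44 cm⁴.
For the y-axis: x̄ = 3.2292 cm.
Repeating about the centroidal y-axis gives I_y = 266.38 cm⁴.

I_x ≈ 809 cm⁴, I_y ≈ 266 cm⁴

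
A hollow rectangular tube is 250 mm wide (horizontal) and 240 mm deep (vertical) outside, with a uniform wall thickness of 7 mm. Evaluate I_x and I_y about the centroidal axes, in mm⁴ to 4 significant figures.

Split into non-overlapping primitives; take the origin at the lower-left of the bounding box.
Outer rectangle: 250 × 240, A = 60 000 mm², y = 120 mm, Ī = 288 000 000 mm⁴.
Inner void (subtracted): 236 × 226, A = 53 336 mm², y = 120 mm, Ī = 227 015 795 mm⁴.
By symmetry the centroid is at mid-height, ȳ = 120 mm.
All pieces are centred on the centroidal x-axis, so I = ΣĪ (holes subtracted) = 60 984 205 mm⁴.
Repeating about the centroidal y-axis gives I_y = 64 949 845 mm⁴.

I_x ≈ 6.098 × 10⁷ mm⁴, I_y ≈ 6.495 × 10⁷ mm⁴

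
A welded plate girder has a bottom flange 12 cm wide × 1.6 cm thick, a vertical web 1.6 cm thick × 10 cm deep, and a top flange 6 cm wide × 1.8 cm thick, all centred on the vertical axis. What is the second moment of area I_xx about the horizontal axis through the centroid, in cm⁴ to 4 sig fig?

Treat the section as a set of non-overlapping primitives; coordinates are from the bounding-box lower-left.
Bottom plate: 12 × 1.6, A = 19.2 cm², y = 0.8 cm, Ī = 4.096 cm⁴.
Web plate: 1.6 × 10, A = 16 cm², y = 6.6 cm, Ī = 133.333 cm⁴.
Top plate: 6 × 1.8, A = 10.8 cm², y = 12.5 cm, Ī = 2.916 cm⁴.
Centroid: ȳ = ΣA·y / ΣA = 5.56435 cm.
Transfer each piece to the horizontal axis through the centroid using Ī + A·d² with d = y − 5.56435:
  bottom plate: d = -4.76435 cm → contributes +439.917 cm⁴
  web plate: d = 1.03565 cm → contributes +150.495 cm⁴
  top plate: d = 6.93565 cm → contributes +522.431 cm⁴
Total I = 1112.84 cm⁴.

I_xx ≈ 1113 cm⁴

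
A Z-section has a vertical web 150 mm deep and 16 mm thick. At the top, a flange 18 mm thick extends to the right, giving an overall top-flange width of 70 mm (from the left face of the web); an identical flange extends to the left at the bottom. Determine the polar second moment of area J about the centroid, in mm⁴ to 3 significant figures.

Decompose the section into non-overlapping parts with the origin at the bottom-left of its bounding rectangle.
Web: 16 × 150, A = 2 400 mm², y = 75 mm, Ī = 4 500 000 mm⁴.
Top flange (beyond web): 54 × 18, A = 972 mm², y = 141 mm, Ī = 26 244 mm⁴.
Bottom flange (beyond web): 54 × 18, A = 972 mm², y = 9 mm, Ī = 26 244 mm⁴.
Centroid: ȳ = ΣA·y / ΣA = 75 mm.
Transfer each piece to the centroidal x-axis using Ī + A·d² with d = y − 75:
  web: d = 0 mm → contributes +4 500 000 mm⁴
  top flange (beyond web): d = 66 mm → contributes +4 260 276 mm⁴
  bottom flange (beyond web): d = -66 mm → contributes +4 260 276 mm⁴
Total I = 13 020 552 mm⁴.
For the y-axis: x̄ = 62 mm.
Repeating about the centroidal y-axis gives I_y = 2 904 992 mm⁴.
Polar second moment: J = I_x + I_y = 15 925 544 mm⁴.

J ≈ 1.59 × 10⁷ mm⁴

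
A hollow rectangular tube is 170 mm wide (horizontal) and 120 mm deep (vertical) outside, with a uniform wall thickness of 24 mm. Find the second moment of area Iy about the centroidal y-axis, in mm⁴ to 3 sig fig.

Split into non-overlapping primitives; take the origin at the lower-left of the bounding box.
Outer rectangle: 170 × 120, A = 20 400 mm², x = 85 mm, Ī = 49 130 000 mm⁴.
Inner void (subtracted): 122 × 72, A = 8 784 mm², x = 85 mm, Ī = 10 895 088 mm⁴.
By symmetry the centroid is at mid-width, x̄ = 85 mm.
All pieces are centred on the centroidal y-axis, so I = ΣĪ (holes subtracted) = 38 234 912 mm⁴.

Iy ≈ 3.82 × 10⁷ mm⁴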